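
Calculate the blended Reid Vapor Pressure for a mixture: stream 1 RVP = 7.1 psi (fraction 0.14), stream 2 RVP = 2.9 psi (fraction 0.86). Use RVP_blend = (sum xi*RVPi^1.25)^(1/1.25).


Chevron index: RVP_blend = (sum xi*RVPi^1.25)^(1/1.25)
RVP^1.25 terms: 0.14 * 7.1^1.25 + 0.86 * 2.9^1.25 = 4.87715
RVP_blend = 4.87715^(1/1.25) = 3.552

3.552 psi


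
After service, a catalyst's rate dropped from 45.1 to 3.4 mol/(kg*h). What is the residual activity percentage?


Activity (%) = (rate_used / rate_fresh) * 100
rate_used = 3.4, rate_fresh = 45.1
= (3.4 / 45.1) * 100
= 0.07539 * 100 = 7.539

7.539 %


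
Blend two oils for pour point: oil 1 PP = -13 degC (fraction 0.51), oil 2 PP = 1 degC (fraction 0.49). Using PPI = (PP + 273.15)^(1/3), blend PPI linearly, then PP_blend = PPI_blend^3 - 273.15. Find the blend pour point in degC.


PPI_1 = (-13 + 273.15)^(1/3) = 6.383731
PPI_2 = (1 + 273.15)^(1/3) = 6.49625
PPI_blend = 0.51 * 6.383731 + 0.49 * 6.49625 = 6.438865
PP_blend = 6.438865^3 - 273.15 = 266.9488 - 273.15 = -6.2

-6.2 degC


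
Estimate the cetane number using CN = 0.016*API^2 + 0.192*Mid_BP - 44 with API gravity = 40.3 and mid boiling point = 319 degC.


CN = 0.016 * 40.3^2 + 0.192 * 319 - 44
CN = 25.98544 + 61.248 - 44 = 43.23344

43.23344


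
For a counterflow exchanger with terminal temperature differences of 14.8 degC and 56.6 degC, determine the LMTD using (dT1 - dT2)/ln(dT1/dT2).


LMTD = (dT1 - dT2) / ln(dT1/dT2)
= (14.8 - 56.6) / ln(14.8 / 56.6) = -41.8 / -1.34138 = 31.16

31.16 degC


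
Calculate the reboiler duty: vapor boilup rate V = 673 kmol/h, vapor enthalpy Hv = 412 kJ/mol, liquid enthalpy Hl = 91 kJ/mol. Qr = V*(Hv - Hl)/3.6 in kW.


Qr = 673 * (412 - 91) / 3.6 = 673 * 321 / 3.6 = 60010

60010 kW


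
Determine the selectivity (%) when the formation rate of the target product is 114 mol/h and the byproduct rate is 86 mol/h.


Selectivity = desired / (desired + undesired) * 100
Total products = 114 + 86 = 200 mol/h
S = 114 / 200 * 100
= 0.5700 * 100
= 57.00 %

57.00 %


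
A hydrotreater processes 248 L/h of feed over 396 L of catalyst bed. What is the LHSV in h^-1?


LHSV = volumetric feed rate / catalyst volume
= 248 L/h / 396 L
= 0.6263 h^-1

0.6263 h^-1


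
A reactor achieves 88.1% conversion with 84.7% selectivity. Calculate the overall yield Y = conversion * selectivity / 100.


Overall yield = conversion (%) * selectivity (%) / 100
Conversion = 88.1%, Selectivity = 84.7%
Y = 88.1 * 84.7 / 100
= 74.6207 %

74.6207 %


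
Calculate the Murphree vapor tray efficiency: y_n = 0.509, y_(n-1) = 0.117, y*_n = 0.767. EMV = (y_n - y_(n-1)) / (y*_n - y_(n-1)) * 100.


Murphree vapor efficiency: EMV = (y_n - y_(n-1)) / (y*_n - y_(n-1)) * 100
EMV = (0.509 - 0.117) / (0.767 - 0.117) * 100 = 0.392 / 0.65 * 100 = 60.31

60.31 %


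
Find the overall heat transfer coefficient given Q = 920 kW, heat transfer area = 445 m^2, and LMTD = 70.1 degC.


From Q = U*A*LMTD, U = Q / (A * LMTD)
U = 920 / (445 * 70.1) = 920 / 31194.5 = 0.02949

0.02949 kW/(m^2*K)


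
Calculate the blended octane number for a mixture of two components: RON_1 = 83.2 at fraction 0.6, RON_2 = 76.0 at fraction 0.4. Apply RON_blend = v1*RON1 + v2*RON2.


Linear blending: RON_blend = sum(vi * RONi)
Contribution 1: 0.6 * 83.2 = 49.92
Contribution 2: 0.4 * 76.0 = 30.4
RON_blend = 49.92 + 30.4 = 80.32

80.32


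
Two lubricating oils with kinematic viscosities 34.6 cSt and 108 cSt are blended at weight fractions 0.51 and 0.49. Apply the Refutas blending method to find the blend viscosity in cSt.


Refutas method: VBN_i = 14.534*ln(ln(visc_i + 0.8)) + 10.975, blended linearly by mass fraction; since VBN is linear in VBI_i = ln(ln(visc_i + 0.8)) and the fractions sum to 1, blend VBI directly: visc = exp(exp(VBI_blend)) - 0.8
VBI_1 = ln(ln(34.6 + 0.8)) = 1.27164
VBI_2 = ln(ln(108 + 0.8)) = 1.54533
VBI_blend = 0.51 * 1.27164 + 0.49 * 1.54533 = 1.40575
visc_blend = exp(exp(1.40575)) - 0.8 = 58.26

58.26 cSt


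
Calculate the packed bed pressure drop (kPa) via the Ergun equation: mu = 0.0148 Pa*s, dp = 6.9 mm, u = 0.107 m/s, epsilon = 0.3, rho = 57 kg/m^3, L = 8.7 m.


dp = 6.9 mm = 0.0069 m
Viscous term = 150*0.0148*0.107*(1-0.3)^2 / (0.0069^2*0.3^3) = 90546.3
Inertial term = 1.75*57*0.107^2*(1-0.3) / (0.0069*0.3^3) = 4291.07
dP/L = 90546.3 + 4291.07 = 94837.4 Pa/m
dP = 94837.4 * 8.7 / 1000 = 825.1 kPa

825.1 kPa


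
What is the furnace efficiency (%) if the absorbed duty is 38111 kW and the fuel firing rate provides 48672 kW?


Furnace efficiency = Q_absorbed / Q_fuel * 100
= 38111 / 48672 * 100 = 78.30

78.30 %


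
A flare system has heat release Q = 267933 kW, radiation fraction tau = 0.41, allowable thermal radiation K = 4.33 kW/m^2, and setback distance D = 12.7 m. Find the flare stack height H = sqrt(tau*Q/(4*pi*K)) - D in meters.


tau*Q/(4*pi*K) = 0.41 * 267933 / (4 * pi * 4.33) = 2018.89
sqrt(2018.89) = 44.9321
H = 44.9321 - 12.7 = 32.23

32.23 m


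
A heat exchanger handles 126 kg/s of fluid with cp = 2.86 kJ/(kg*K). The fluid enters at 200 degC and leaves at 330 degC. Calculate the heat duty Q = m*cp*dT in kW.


Q = m_dot * cp * delta_T
delta_T = 330 - 200 = 130 K
Q = 126 * 2.86 * 130
= 360.36 * 130
= 46846.8 kW

46846.8 kW


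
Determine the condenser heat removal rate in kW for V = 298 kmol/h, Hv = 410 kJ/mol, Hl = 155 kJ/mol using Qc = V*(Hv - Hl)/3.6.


Qc = 298 * (410 - 155) / 3.6 = 298 * 255 / 3.6 = 21110

21110 kW


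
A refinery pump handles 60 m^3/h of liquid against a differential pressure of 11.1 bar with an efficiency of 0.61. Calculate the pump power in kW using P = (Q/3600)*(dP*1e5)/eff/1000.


Q = 60 / 3600 = 0.0166667 m^3/s
P = 0.0166667 * (11.1 * 1e5) / 0.61 / 1000 = 30.33

30.33 kW


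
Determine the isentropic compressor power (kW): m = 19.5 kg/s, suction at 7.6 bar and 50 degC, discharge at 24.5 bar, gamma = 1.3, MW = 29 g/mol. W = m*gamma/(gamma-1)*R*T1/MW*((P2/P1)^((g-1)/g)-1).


Isentropic work: W = m*(gamma/(gamma-1))*(R*T1/MW)*((P2/P1)^((gamma-1)/gamma) - 1)
T1 = 50 + 273.15 = 323.15 K
Pressure ratio = 24.5 / 7.6 = 3.22368
Exponent = (1.3 - 1)/1.3 = 0.230769
(P2/P1)^exp - 1 = 3.22368^0.230769 - 1 = 0.310122
W = 19.5 * 1.3 / 0.3 * 8.314 * 323.15 / 29 * 0.310122 = 2428

2428 kW


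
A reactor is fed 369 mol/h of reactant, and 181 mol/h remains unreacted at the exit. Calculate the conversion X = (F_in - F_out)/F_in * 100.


X = (F_in - F_out) / F_in * 100
Moles reacted = 369 - 181 = 188
X = 188 / 369 * 100
= 0.5095 * 100
= 50.95 %

50.95 %


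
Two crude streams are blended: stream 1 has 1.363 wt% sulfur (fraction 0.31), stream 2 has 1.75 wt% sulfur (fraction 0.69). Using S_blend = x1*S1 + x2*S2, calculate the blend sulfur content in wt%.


Linear sulfur blending: S_blend = x1*S1 + x2*S2
Contribution 1: 0.31 * 1.363 = 0.42253 wt%
Contribution 2: 0.69 * 1.75 = 1.2075 wt%
S_blend = 0.42253 + 1.2075 = 1.63003

1.63003 wt%


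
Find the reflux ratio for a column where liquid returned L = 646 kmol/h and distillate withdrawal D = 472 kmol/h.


Reflux ratio definition: R = L / D (liquid returned / distillate withdrawn)
L = 646 kmol/h, D = 472 kmol/h
R = 646 / 472 = 1.369

1.369


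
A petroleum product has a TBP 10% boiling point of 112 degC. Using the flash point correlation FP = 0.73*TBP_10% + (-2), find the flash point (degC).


FP = 0.73 * 112 + (-2) = 79.76

79.76 degC


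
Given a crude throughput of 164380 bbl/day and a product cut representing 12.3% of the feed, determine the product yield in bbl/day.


Crude throughput = 164380 bbl/day
Fraction yield = 12.3%
yield = throughput * fraction / 100
yield = 164380 * 12.3 / 100 = 20218.74

20218.74 bbl/day


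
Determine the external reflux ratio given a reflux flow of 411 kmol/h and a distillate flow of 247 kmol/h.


Reflux ratio definition: R = L / D (liquid returned / distillate withdrawn)
L = 411 kmol/h, D = 247 kmol/h
R = 411 / 247 = 1.664

1.664


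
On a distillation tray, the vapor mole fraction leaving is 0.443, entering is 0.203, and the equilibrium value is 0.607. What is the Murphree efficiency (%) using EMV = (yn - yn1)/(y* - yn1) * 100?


Murphree vapor efficiency: EMV = (y_n - y_(n-1)) / (y*_n - y_(n-1)) * 100
EMV = (0.443 - 0.203) / (0.607 - 0.203) * 100 = 0.24 / 0.404 * 100 = 59.41

59.41 %


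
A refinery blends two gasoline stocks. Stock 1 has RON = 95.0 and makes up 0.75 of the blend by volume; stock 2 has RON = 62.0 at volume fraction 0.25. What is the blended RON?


Linear blending: RON_blend = sum(vi * RONi)
Contribution 1: 0.75 * 95.0 = 71.25
Contribution 2: 0.25 * 62.0 = 15.5
RON_blend = 71.25 + 15.5 = 86.75

86.75


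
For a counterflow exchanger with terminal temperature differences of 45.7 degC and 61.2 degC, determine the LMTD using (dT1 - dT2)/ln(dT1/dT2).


LMTD = (dT1 - dT2) / ln(dT1/dT2)
= (45.7 - 61.2) / ln(45.7 / 61.2) = -15.5 / -0.292049 = 53.07

53.07 degC


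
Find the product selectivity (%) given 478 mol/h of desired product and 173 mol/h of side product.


Selectivity = desired / (desired + undesired) * 100
Total products = 478 + 173 = 651 mol/h
S = 478 / 651 * 100
= 0.7343 * 100
= 73.43 %

73.43 %


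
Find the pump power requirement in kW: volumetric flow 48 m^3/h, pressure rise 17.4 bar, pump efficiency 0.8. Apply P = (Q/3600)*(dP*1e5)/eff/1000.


Q = 48 / 3600 = 0.0133333 m^3/s
P = 0.0133333 * (17.4 * 1e5) / 0.8 / 1000 = 29.00

29.00 kW


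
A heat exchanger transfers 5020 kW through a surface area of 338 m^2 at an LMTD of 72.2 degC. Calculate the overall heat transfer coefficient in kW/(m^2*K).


From Q = U*A*LMTD, U = Q / (A * LMTD)
U = 5020 / (338 * 72.2) = 5020 / 24403.6 = 0.2057

0.2057 kW/(m^2*K)


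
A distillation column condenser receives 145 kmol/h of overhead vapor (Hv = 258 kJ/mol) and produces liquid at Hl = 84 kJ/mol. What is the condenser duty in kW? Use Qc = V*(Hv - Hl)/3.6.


Qc = 145 * (258 - 84) / 3.6 = 145 * 174 / 3.6 = 7008

7008 kW


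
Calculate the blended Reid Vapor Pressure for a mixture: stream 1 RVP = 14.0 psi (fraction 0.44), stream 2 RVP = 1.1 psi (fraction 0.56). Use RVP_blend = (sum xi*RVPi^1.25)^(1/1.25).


Chevron index: RVP_blend = (sum xi*RVPi^1.25)^(1/1.25)
RVP^1.25 terms: 0.44 * 14.0^1.25 + 0.56 * 1.1^1.25 = 12.5464
RVP_blend = 12.5464^(1/1.25) = 7.565

7.565 psi


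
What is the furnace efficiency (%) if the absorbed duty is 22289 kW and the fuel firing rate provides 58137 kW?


Furnace efficiency = Q_absorbed / Q_fuel * 100
= 22289 / 58137 * 100 = 38.34

38.34 %


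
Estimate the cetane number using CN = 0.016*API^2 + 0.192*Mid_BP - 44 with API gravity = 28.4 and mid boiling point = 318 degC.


CN = 0.016 * 28.4^2 + 0.192 * 318 - 44
CN = 12.90496 + 61.056 - 44 = 29.96096

29.96096


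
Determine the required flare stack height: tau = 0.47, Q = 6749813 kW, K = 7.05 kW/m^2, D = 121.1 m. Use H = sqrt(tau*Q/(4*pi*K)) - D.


tau*Q/(4*pi*K) = 0.47 * 6749813 / (4 * pi * 7.05) = 35808.9
sqrt(35808.9) = 189.232
H = 189.232 - 121.1 = 68.13

68.13 m


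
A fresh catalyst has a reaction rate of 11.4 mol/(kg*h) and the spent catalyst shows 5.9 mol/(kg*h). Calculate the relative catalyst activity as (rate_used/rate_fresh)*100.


Activity (%) = (rate_used / rate_fresh) * 100
rate_used = 5.9, rate_fresh = 11.4
= (5.9 / 11.4) * 100
= 0.5175 * 100 = 51.75

51.75 %


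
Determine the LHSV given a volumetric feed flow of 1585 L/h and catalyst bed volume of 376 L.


LHSV = volumetric feed rate / catalyst volume
= 1585 L/h / 376 L
= 4.215 h^-1

4.215 h^-1


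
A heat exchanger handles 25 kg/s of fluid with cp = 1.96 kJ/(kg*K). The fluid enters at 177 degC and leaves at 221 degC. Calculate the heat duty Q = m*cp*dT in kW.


Q = m_dot * cp * delta_T
delta_T = 221 - 177 = 44 K
Q = 25 * 1.96 * 44
= 49 * 44
= 2156 kW

2156 kW


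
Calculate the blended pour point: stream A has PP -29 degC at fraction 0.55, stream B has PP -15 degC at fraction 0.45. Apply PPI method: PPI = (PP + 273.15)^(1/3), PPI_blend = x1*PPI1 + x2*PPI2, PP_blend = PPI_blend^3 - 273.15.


PPI_1 = (-29 + 273.15)^(1/3) = 6.25008
PPI_2 = (-15 + 273.15)^(1/3) = 6.36733
PPI_blend = 0.55 * 6.25008 + 0.45 * 6.36733 = 6.302843
PP_blend = 6.302843^3 - 273.15 = 250.3857 - 273.15 = -22.76

-22.76 degC


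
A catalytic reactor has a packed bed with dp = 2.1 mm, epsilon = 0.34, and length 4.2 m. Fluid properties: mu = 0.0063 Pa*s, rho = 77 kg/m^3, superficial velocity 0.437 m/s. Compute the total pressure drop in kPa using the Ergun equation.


dp = 2.1 mm = 0.0021 m
Viscous term = 150*0.0063*0.437*(1-0.34)^2 / (0.0021^2*0.34^3) = 1037830
Inertial term = 1.75*77*0.437^2*(1-0.34) / (0.0021*0.34^3) = 205769
dP/L = 1037830 + 205769 = 1243600 Pa/m
dP = 1243600 * 4.2 / 1000 = 5223 kPa

5223 kPa


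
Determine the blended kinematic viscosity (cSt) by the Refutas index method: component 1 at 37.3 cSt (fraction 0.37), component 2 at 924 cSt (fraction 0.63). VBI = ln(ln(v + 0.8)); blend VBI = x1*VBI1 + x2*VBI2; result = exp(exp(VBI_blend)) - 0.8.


Refutas method: VBN_i = 14.534*ln(ln(visc_i + 0.8)) + 10.975, blended linearly by mass fraction; since VBN is linear in VBI_i = ln(ln(visc_i + 0.8)) and the fractions sum to 1, blend VBI directly: visc = exp(exp(VBI_blend)) - 0.8
VBI_1 = ln(ln(37.3 + 0.8)) = 1.29204
VBI_2 = ln(ln(924 + 0.8)) = 1.92126
VBI_blend = 0.37 * 1.29204 + 0.63 * 1.92126 = 1.68845
visc_blend = exp(exp(1.68845)) - 0.8 = 223.1

223.1 cSt


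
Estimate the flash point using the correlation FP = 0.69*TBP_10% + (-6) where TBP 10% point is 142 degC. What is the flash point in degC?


FP = 0.69 * 142 + (-6) = 91.98

91.98 degC


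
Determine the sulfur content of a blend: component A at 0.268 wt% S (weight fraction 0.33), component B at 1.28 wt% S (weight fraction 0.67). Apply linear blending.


Linear sulfur blending: S_blend = x1*S1 + x2*S2
Contribution 1: 0.33 * 0.268 = 0.08844 wt%
Contribution 2: 0.67 * 1.28 = 0.8576 wt%
S_blend = 0.08844 + 0.8576 = 0.94604

0.94604 wt%


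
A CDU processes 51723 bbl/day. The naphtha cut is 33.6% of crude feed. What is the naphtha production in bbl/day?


Crude throughput = 51723 bbl/day
Fraction yield = 33.6%
yield = throughput * fraction / 100
yield = 51723 * 33.6 / 100 = 17378.928

17378.928 bbl/day


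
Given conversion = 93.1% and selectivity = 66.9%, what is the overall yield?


Overall yield = conversion (%) * selectivity (%) / 100
Conversion = 93.1%, Selectivity = 66.9%
Y = 93.1 * 66.9 / 100
= 62.2839 %

62.2839 %


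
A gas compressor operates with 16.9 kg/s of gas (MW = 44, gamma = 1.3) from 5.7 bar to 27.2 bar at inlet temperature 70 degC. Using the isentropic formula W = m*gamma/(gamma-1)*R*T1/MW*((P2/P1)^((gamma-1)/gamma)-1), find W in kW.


Isentropic work: W = m*(gamma/(gamma-1))*(R*T1/MW)*((P2/P1)^((gamma-1)/gamma) - 1)
T1 = 70 + 273.15 = 343.15 K
Pressure ratio = 27.2 / 5.7 = 4.77193
Exponent = (1.3 - 1)/1.3 = 0.230769
(P2/P1)^exp - 1 = 4.77193^0.230769 - 1 = 0.434239
W = 16.9 * 1.3 / 0.3 * 8.314 * 343.15 / 44 * 0.434239 = 2062

2062 kW


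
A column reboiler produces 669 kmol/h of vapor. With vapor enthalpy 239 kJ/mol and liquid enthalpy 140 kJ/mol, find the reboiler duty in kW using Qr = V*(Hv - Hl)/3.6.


Qr = 669 * (239 - 140) / 3.6 = 669 * 99 / 3.6 = 18400

18400 kW


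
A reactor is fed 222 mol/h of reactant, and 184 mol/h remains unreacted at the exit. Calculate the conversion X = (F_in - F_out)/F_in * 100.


X = (F_in - F_out) / F_in * 100
Moles reacted = 222 - 184 = 38
X = 38 / 222 * 100
= 0.1712 * 100
= 17.12 %

17.12 %


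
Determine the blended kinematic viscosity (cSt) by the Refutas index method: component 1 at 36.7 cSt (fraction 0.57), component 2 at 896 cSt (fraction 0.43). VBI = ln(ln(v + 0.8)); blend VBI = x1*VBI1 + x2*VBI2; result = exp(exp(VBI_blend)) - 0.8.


Refutas method: VBN_i = 14.534*ln(ln(visc_i + 0.8)) + 10.975, blended linearly by mass fraction; since VBN is linear in VBI_i = ln(ln(visc_i + 0.8)) and the fractions sum to 1, blend VBI directly: visc = exp(exp(VBI_blend)) - 0.8
VBI_1 = ln(ln(36.7 + 0.8)) = 1.28767
VBI_2 = ln(ln(896 + 0.8)) = 1.91675
VBI_blend = 0.57 * 1.28767 + 0.43 * 1.91675 = 1.55817
visc_blend = exp(exp(1.55817)) - 0.8 = 114.8

114.8 cSt


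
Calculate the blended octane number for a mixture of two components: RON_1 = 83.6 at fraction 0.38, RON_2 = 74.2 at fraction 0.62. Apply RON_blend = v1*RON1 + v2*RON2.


Linear blending: RON_blend = sum(vi * RONi)
Contribution 1: 0.38 * 83.6 = 31.768
Contribution 2: 0.62 * 74.2 = 46.004
RON_blend = 31.768 + 46.004 = 77.772

77.772


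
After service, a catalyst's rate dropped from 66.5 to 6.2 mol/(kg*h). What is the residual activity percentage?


Activity (%) = (rate_used / rate_fresh) * 100
rate_used = 6.2, rate_fresh = 66.5
= (6.2 / 66.5) * 100
= 0.09323 * 100 = 9.323

9.323 %


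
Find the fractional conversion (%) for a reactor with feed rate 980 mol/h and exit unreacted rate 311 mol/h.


X = (F_in - F_out) / F_in * 100
Moles reacted = 980 - 311 = 669
X = 669 / 980 * 100
= 0.6827 * 100
= 68.27 %

68.27 %


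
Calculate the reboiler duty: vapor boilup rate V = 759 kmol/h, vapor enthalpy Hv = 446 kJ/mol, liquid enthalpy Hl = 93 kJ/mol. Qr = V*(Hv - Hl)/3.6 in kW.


Qr = 759 * (446 - 93) / 3.6 = 759 * 353 / 3.6 = 74420

74420 kW


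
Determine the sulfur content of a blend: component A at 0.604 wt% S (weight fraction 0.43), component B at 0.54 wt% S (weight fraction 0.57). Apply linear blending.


Linear sulfur blending: S_blend = x1*S1 + x2*S2
Contribution 1: 0.43 * 0.604 = 0.25972 wt%
Contribution 2: 0.57 * 0.54 = 0.3078 wt%
S_blend = 0.25972 + 0.3078 = 0.56752

0.56752 wt%


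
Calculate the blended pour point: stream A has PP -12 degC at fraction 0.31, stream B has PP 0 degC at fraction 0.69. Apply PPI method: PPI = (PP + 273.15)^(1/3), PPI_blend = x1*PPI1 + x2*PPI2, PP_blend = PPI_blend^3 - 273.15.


PPI_1 = (-12 + 273.15)^(1/3) = 6.391901
PPI_2 = (0 + 273.15)^(1/3) = 6.488342
PPI_blend = 0.31 * 6.391901 + 0.69 * 6.488342 = 6.458445
PP_blend = 6.458445^3 - 273.15 = 269.3915 - 273.15 = -3.76

-3.76 degC


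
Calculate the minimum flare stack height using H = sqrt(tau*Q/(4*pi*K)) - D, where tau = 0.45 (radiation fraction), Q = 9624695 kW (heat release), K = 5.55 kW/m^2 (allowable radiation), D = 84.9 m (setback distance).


tau*Q/(4*pi*K) = 0.45 * 9624695 / (4 * pi * 5.55) = 62100.7
sqrt(62100.7) = 249.2
H = 249.2 - 84.9 = 164.3

164.3 m


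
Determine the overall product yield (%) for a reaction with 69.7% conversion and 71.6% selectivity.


Overall yield = conversion (%) * selectivity (%) / 100
Conversion = 69.7%, Selectivity = 71.6%
Y = 69.7 * 71.6 / 100
= 49.9052 %

49.9052 %


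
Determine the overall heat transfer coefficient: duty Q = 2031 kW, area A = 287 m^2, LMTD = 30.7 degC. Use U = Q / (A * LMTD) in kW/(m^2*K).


From Q = U*A*LMTD, U = Q / (A * LMTD)
U = 2031 / (287 * 30.7) = 2031 / 8810.9 = 0.2305

0.2305 kW/(m^2*K)


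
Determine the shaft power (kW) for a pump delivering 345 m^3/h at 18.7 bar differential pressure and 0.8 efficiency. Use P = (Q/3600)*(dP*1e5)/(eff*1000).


Q = 345 / 3600 = 0.0958333 m^3/s
P = 0.0958333 * (18.7 * 1e5) / 0.8 / 1000 = 224.0

224.0 kW


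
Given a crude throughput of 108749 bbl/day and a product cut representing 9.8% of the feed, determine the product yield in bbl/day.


Crude throughput = 108749 bbl/day
Fraction yield = 9.8%
yield = throughput * fraction / 100
yield = 108749 * 9.8 / 100 = 10657.402

10657.402 bbl/day


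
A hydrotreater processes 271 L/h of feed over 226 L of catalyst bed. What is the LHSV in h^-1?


LHSV = volumetric feed rate / catalyst volume
= 271 L/h / 226 L
= 1.199 h^-1

1.199 h^-1


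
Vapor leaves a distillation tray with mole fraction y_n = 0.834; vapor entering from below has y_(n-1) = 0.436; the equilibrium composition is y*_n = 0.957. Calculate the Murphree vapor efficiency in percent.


Murphree vapor efficiency: EMV = (y_n - y_(n-1)) / (y*_n - y_(n-1)) * 100
EMV = (0.834 - 0.436) / (0.957 - 0.436) * 100 = 0.398 / 0.521 * 100 = 76.39

76.39 %


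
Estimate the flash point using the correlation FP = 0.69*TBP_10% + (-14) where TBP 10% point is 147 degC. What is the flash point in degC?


FP = 0.69 * 147 + (-14) = 87.43

87.43 degC


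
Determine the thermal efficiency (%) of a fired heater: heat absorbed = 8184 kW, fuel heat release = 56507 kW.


Furnace efficiency = Q_absorbed / Q_fuel * 100
= 8184 / 56507 * 100 = 14.48

14.48 %


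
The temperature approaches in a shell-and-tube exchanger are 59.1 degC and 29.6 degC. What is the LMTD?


LMTD = (dT1 - dT2) / ln(dT1/dT2)
= (59.1 - 29.6) / ln(59.1 / 29.6) = 29.5 / 0.691457 = 42.66

42.66 degC


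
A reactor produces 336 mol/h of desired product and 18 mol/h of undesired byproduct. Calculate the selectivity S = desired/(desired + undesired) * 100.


Selectivity = desired / (desired + undesired) * 100
Total products = 336 + 18 = 354 mol/h
S = 336 / 354 * 100
= 0.9492 * 100
= 94.92 %

94.92 %


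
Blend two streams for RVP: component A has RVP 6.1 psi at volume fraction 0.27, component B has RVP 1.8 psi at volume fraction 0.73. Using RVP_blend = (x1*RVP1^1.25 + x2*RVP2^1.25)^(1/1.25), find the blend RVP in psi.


Chevron index: RVP_blend = (sum xi*RVPi^1.25)^(1/1.25)
RVP^1.25 terms: 0.27 * 6.1^1.25 + 0.73 * 1.8^1.25 = 4.11036
RVP_blend = 4.11036^(1/1.25) = 3.098

3.098 psi


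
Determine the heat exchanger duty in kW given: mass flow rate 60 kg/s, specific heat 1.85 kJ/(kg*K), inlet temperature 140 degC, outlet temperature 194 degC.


Q = m_dot * cp * delta_T
delta_T = 194 - 140 = 54 K
Q = 60 * 1.85 * 54
= 111 * 54
= 5994 kW

5994 kW


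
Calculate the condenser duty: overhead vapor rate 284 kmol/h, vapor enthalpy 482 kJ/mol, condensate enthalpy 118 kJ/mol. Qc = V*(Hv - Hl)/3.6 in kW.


Qc = 284 * (482 - 118) / 3.6 = 284 * 364 / 3.6 = 28720

28720 kW


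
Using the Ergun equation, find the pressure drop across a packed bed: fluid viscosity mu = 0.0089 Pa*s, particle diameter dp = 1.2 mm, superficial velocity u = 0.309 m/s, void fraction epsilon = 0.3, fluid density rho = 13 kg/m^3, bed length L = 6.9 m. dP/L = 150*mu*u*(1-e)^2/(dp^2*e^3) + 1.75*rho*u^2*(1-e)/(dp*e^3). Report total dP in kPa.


dp = 1.2 mm = 0.0012 m
Viscous term = 150*0.0089*0.309*(1-0.3)^2 / (0.0012^2*0.3^3) = 5198880
Inertial term = 1.75*13*0.309^2*(1-0.3) / (0.0012*0.3^3) = 46930.1
dP/L = 5198880 + 46930.1 = 5245810 Pa/m
dP = 5245810 * 6.9 / 1000 = 36200 kPa

36200 kPa


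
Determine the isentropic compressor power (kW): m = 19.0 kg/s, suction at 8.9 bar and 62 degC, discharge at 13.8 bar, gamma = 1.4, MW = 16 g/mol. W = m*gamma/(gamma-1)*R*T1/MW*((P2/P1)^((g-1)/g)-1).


Isentropic work: W = m*(gamma/(gamma-1))*(R*T1/MW)*((P2/P1)^((gamma-1)/gamma) - 1)
T1 = 62 + 273.15 = 335.15 K
Pressure ratio = 13.8 / 8.9 = 1.55056
Exponent = (1.4 - 1)/1.4 = 0.285714
(P2/P1)^exp - 1 = 1.55056^0.285714 - 1 = 0.13351
W = 19.0 * 1.4 / 0.4 * 8.314 * 335.15 / 16 * 0.13351 = 1546

1546 kW


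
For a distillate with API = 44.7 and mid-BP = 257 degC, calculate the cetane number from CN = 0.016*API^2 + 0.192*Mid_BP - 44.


CN = 0.016 * 44.7^2 + 0.192 * 257 - 44
CN = 31.96944 + 49.344 - 44 = 37.31344

37.31344


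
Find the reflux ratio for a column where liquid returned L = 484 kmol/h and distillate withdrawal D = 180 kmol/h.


Reflux ratio definition: R = L / D (liquid returned / distillate withdrawn)
L = 484 kmol/h, D = 180 kmol/h
R = 484 / 180 = 2.689

2.689


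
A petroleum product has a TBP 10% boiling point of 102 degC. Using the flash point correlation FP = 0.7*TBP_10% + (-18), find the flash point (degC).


FP = 0.7 * 102 + (-18) = 53.4

53.4 degC


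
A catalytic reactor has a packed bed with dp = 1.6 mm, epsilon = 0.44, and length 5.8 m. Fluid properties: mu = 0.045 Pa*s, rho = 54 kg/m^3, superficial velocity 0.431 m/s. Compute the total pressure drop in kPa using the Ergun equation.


dp = 1.6 mm = 0.0016 m
Viscous term = 150*0.045*0.431*(1-0.44)^2 / (0.0016^2*0.44^3) = 4183690
Inertial term = 1.75*54*0.431^2*(1-0.44) / (0.0016*0.44^3) = 72126.8
dP/L = 4183690 + 72126.8 = 4255820 Pa/m
dP = 4255820 * 5.8 / 1000 = 24680 kPa

24680 kPa


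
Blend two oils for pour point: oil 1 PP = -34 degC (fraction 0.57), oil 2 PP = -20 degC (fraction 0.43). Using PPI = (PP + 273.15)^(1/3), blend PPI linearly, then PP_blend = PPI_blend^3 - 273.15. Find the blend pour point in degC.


PPI_1 = (-34 + 273.15)^(1/3) = 6.20712
PPI_2 = (-20 + 273.15)^(1/3) = 6.325953
PPI_blend = 0.57 * 6.20712 + 0.43 * 6.325953 = 6.258218
PP_blend = 6.258218^3 - 273.15 = 245.1049 - 273.15 = -28.05

-28.05 degC


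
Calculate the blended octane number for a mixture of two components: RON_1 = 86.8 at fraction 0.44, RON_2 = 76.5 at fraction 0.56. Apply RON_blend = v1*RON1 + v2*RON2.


Linear blending: RON_blend = sum(vi * RONi)
Contribution 1: 0.44 * 86.8 = 38.192
Contribution 2: 0.56 * 76.5 = 42.84
RON_blend = 38.192 + 42.84 = 81.032

81.032


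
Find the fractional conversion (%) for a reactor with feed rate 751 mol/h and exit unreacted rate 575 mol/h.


X = (F_in - F_out) / F_in * 100
Moles reacted = 751 - 575 = 176
X = 176 / 751 * 100
= 0.2344 * 100
= 23.44 %

23.44 %


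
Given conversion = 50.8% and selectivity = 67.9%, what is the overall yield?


Overall yield = conversion (%) * selectivity (%) / 100
Conversion = 50.8%, Selectivity = 67.9%
Y = 50.8 * 67.9 / 100
= 34.4932 %

34.4932 %


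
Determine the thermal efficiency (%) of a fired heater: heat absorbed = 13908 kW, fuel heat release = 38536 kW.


Furnace efficiency = Q_absorbed / Q_fuel * 100
= 13908 / 38536 * 100 = 36.09

36.09 %


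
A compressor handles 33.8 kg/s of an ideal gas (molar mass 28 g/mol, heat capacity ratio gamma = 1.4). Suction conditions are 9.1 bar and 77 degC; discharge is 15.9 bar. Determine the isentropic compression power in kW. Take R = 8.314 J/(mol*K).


Isentropic work: W = m*(gamma/(gamma-1))*(R*T1/MW)*((P2/P1)^((gamma-1)/gamma) - 1)
T1 = 77 + 273.15 = 350.15 K
Pressure ratio = 15.9 / 9.1 = 1.74725
Exponent = (1.4 - 1)/1.4 = 0.285714
(P2/P1)^exp - 1 = 1.74725^0.285714 - 1 = 0.172855
W = 33.8 * 1.4 / 0.4 * 8.314 * 350.15 / 28 * 0.172855 = 2126

2126 kW


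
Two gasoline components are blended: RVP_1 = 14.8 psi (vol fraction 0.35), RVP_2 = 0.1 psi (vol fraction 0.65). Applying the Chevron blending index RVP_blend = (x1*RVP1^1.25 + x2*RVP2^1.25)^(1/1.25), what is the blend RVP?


Chevron index: RVP_blend = (sum xi*RVPi^1.25)^(1/1.25)
RVP^1.25 terms: 0.35 * 14.8^1.25 + 0.65 * 0.1^1.25 = 10.1966
RVP_blend = 10.1966^(1/1.25) = 6.409

6.409 psi


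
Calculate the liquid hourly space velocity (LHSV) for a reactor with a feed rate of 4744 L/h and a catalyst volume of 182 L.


LHSV = volumetric feed rate / catalyst volume
= 4744 L/h / 182 L
= 26.07 h^-1

26.07 h^-1


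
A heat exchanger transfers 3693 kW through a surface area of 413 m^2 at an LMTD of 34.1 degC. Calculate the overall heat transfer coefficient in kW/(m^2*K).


From Q = U*A*LMTD, U = Q / (A * LMTD)
U = 3693 / (413 * 34.1) = 3693 / 14083.3 = 0.2622

0.2622 kW/(m^2*K)


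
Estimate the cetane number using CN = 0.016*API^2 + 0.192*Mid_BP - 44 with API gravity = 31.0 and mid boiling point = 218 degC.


CN = 0.016 * 31.0^2 + 0.192 * 218 - 44
CN = 15.376 + 41.856 - 44 = 13.232

13.232


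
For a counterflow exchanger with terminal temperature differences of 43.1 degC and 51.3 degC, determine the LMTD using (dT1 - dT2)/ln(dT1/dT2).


LMTD = (dT1 - dT2) / ln(dT1/dT2)
= (43.1 - 51.3) / ln(43.1 / 51.3) = -8.2 / -0.174168 = 47.08

47.08 degC


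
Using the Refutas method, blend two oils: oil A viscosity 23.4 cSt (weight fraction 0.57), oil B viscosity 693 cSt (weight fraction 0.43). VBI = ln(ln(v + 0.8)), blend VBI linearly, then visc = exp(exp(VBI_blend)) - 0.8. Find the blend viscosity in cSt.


Refutas method: VBN_i = 14.534*ln(ln(visc_i + 0.8)) + 10.975, blended linearly by mass fraction; since VBN is linear in VBI_i = ln(ln(visc_i + 0.8)) and the fractions sum to 1, blend VBI directly: visc = exp(exp(VBI_blend)) - 0.8
VBI_1 = ln(ln(23.4 + 0.8)) = 1.15888
VBI_2 = ln(ln(693 + 0.8)) = 1.87827
VBI_blend = 0.57 * 1.15888 + 0.43 * 1.87827 = 1.46822
visc_blend = exp(exp(1.46822)) - 0.8 = 76.02

76.02 cSt


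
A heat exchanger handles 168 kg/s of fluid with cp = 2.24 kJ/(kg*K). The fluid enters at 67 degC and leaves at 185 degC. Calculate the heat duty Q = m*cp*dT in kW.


Q = m_dot * cp * delta_T
delta_T = 185 - 67 = 118 K
Q = 168 * 2.24 * 118
= 376.32 * 118
= 44405.76 kW

44405.76 kW


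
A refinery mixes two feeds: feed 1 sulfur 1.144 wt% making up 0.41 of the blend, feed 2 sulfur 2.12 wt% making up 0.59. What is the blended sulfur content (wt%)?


Linear sulfur blending: S_blend = x1*S1 + x2*S2
Contribution 1: 0.41 * 1.144 = 0.46904 wt%
Contribution 2: 0.59 * 2.12 = 1.2508 wt%
S_blend = 0.46904 + 1.2508 = 1.71984

1.71984 wt%


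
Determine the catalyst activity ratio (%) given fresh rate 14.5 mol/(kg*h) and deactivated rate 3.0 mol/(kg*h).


Activity (%) = (rate_used / rate_fresh) * 100
rate_used = 3.0, rate_fresh = 14.5
= (3.0 / 14.5) * 100
= 0.2069 * 100 = 20.69

20.69 %


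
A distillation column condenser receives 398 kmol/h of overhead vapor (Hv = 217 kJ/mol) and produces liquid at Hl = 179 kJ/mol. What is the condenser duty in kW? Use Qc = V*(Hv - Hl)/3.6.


Qc = 398 * (217 - 179) / 3.6 = 398 * 38 / 3.6 = 4201

4201 kW


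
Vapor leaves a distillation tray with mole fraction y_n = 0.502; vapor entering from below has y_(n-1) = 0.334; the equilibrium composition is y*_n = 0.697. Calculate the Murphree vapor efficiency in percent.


Murphree vapor efficiency: EMV = (y_n - y_(n-1)) / (y*_n - y_(n-1)) * 100
EMV = (0.502 - 0.334) / (0.697 - 0.334) * 100 = 0.168 / 0.363 * 100 = 46.28

46.28 %


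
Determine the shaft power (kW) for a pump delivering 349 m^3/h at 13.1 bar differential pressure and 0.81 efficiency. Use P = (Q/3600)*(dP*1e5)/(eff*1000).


Q = 349 / 3600 = 0.0969444 m^3/s
P = 0.0969444 * (13.1 * 1e5) / 0.81 / 1000 = 156.8

156.8 kW


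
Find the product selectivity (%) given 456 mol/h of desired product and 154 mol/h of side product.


Selectivity = desired / (desired + undesired) * 100
Total products = 456 + 154 = 610 mol/h
S = 456 / 610 * 100
= 0.7475 * 100
= 74.75 %

74.75 %


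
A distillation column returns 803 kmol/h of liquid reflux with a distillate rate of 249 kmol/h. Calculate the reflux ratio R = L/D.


Reflux ratio definition: R = L / D (liquid returned / distillate withdrawn)
L = 803 kmol/h, D = 249 kmol/h
R = 803 / 249 = 3.225

3.225


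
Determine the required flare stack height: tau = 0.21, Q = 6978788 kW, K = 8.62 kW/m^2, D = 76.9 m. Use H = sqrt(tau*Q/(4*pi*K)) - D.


tau*Q/(4*pi*K) = 0.21 * 6978788 / (4 * pi * 8.62) = 13529.5
sqrt(13529.5) = 116.316
H = 116.316 - 76.9 = 39.42

39.42 m


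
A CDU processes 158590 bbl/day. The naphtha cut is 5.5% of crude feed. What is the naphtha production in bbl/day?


Crude throughput = 158590 bbl/day
Fraction yield = 5.5%
yield = throughput * fraction / 100
yield = 158590 * 5.5 / 100 = 8722.45

8722.45 bbl/day


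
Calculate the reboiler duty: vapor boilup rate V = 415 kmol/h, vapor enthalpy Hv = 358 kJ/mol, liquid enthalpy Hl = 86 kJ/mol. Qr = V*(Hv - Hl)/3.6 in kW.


Qr = 415 * (358 - 86) / 3.6 = 415 * 272 / 3.6 = 31360

31360 kW


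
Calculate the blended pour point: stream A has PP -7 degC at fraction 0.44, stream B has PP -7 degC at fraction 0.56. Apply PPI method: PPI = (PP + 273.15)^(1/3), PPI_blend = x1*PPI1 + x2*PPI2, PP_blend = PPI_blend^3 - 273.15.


PPI_1 = (-7 + 273.15)^(1/3) = 6.432436
PPI_2 = (-7 + 273.15)^(1/3) = 6.432436
PPI_blend = 0.44 * 6.432436 + 0.56 * 6.432436 = 6.432436
PP_blend = 6.432436^3 - 273.15 = 266.15 - 273.15 = -7

-7 degC


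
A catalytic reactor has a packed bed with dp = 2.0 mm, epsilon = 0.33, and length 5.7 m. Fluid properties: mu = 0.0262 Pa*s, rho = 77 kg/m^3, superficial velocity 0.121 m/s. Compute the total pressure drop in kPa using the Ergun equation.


dp = 2.0 mm = 0.002 m
Viscous term = 150*0.0262*0.121*(1-0.33)^2 / (0.002^2*0.33^3) = 1485000
Inertial term = 1.75*77*0.121^2*(1-0.33) / (0.002*0.33^3) = 18390.9
dP/L = 1485000 + 18390.9 = 1503390 Pa/m
dP = 1503390 * 5.7 / 1000 = 8569 kPa

8569 kPa


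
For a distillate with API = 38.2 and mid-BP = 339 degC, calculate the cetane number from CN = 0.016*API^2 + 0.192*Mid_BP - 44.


CN = 0.016 * 38.2^2 + 0.192 * 339 - 44
CN = 23.34784 + 65.088 - 44 = 44.43584

44.43584


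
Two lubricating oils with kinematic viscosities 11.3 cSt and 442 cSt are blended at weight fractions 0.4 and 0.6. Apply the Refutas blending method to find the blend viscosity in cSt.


Refutas method: VBN_i = 14.534*ln(ln(visc_i + 0.8)) + 10.975, blended linearly by mass fraction; since VBN is linear in VBI_i = ln(ln(visc_i + 0.8)) and the fractions sum to 1, blend VBI directly: visc = exp(exp(VBI_blend)) - 0.8
VBI_1 = ln(ln(11.3 + 0.8)) = 0.913569
VBI_2 = ln(ln(442 + 0.8)) = 1.80716
VBI_blend = 0.4 * 0.913569 + 0.6 * 1.80716 = 1.44972
visc_blend = exp(exp(1.44972)) - 0.8 = 70.15

70.15 cSt


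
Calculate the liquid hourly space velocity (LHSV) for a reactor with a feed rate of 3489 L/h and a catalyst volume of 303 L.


LHSV = volumetric feed rate / catalyst volume
= 3489 L/h / 303 L
= 11.51 h^-1

11.51 h^-1


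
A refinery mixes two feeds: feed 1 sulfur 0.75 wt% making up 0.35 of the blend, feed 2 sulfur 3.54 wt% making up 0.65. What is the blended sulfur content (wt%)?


Linear sulfur blending: S_blend = x1*S1 + x2*S2
Contribution 1: 0.35 * 0.75 = 0.2625 wt%
Contribution 2: 0.65 * 3.54 = 2.301 wt%
S_blend = 0.2625 + 2.301 = 2.5635

2.5635 wt%


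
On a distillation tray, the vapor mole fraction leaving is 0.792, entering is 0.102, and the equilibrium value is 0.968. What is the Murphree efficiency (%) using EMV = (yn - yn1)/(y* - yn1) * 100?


Murphree vapor efficiency: EMV = (y_n - y_(n-1)) / (y*_n - y_(n-1)) * 100
EMV = (0.792 - 0.102) / (0.968 - 0.102) * 100 = 0.69 / 0.866 * 100 = 79.68

79.68 %


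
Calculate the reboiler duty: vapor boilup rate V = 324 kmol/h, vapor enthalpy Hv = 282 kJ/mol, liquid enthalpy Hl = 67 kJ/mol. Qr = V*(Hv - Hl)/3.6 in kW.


Qr = 324 * (282 - 67) / 3.6 = 324 * 215 / 3.6 = 19350

19350 kW


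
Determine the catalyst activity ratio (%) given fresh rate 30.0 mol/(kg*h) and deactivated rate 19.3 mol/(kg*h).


Activity (%) = (rate_used / rate_fresh) * 100
rate_used = 19.3, rate_fresh = 30.0
= (19.3 / 30.0) * 100
= 0.6433 * 100 = 64.33

64.33 %


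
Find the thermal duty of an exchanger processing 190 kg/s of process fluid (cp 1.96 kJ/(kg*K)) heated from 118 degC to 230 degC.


Q = m_dot * cp * delta_T
delta_T = 230 - 118 = 112 K
Q = 190 * 1.96 * 112
= 372.4 * 112
= 41708.8 kW

41708.8 kW


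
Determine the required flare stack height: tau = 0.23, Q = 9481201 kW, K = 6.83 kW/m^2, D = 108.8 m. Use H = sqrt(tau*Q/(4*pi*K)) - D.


tau*Q/(4*pi*K) = 0.23 * 9481201 / (4 * pi * 6.83) = 25407.4
sqrt(25407.4) = 159.397
H = 159.397 - 108.8 = 50.60

50.60 m


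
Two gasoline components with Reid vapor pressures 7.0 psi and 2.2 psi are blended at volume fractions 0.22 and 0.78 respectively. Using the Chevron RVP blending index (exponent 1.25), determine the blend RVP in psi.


Chevron index: RVP_blend = (sum xi*RVPi^1.25)^(1/1.25)
RVP^1.25 terms: 0.22 * 7.0^1.25 + 0.78 * 2.2^1.25 = 4.59482
RVP_blend = 4.59482^(1/1.25) = 3.387

3.387 psi


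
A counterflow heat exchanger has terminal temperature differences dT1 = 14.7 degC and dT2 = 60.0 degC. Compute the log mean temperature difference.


LMTD = (dT1 - dT2) / ln(dT1/dT2)
= (14.7 - 60.0) / ln(14.7 / 60.0) = -45.3 / -1.4065 = 32.21

32.21 degC


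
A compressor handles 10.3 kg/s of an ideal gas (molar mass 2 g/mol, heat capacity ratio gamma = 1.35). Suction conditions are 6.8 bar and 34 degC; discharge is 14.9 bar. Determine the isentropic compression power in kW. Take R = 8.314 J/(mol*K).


Isentropic work: W = m*(gamma/(gamma-1))*(R*T1/MW)*((P2/P1)^((gamma-1)/gamma) - 1)
T1 = 34 + 273.15 = 307.15 K
Pressure ratio = 14.9 / 6.8 = 2.19118
Exponent = (1.35 - 1)/1.35 = 0.259259
(P2/P1)^exp - 1 = 2.19118^0.259259 - 1 = 0.22553
W = 10.3 * 1.35 / 0.35 * 8.314 * 307.15 / 2 * 0.22553 = 11440

11440 kW


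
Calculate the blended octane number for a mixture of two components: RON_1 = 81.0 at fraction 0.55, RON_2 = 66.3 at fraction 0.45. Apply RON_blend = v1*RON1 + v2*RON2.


Linear blending: RON_blend = sum(vi * RONi)
Contribution 1: 0.55 * 81.0 = 44.55
Contribution 2: 0.45 * 66.3 = 29.835
RON_blend = 44.55 + 29.835 = 74.385

74.385


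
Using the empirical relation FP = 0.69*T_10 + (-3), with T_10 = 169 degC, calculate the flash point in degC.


FP = 0.69 * 169 + (-3) = 113.61

113.61 degC


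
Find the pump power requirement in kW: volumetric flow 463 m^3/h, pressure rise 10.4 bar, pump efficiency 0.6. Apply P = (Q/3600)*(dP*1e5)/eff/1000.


Q = 463 / 3600 = 0.128611 m^3/s
P = 0.128611 * (10.4 * 1e5) / 0.6 / 1000 = 222.9

222.9 kW


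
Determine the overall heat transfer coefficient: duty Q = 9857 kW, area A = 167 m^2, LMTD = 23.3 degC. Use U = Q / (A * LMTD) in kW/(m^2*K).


From Q = U*A*LMTD, U = Q / (A * LMTD)
U = 9857 / (167 * 23.3) = 9857 / 3891.1 = 2.533

2.533 kW/(m^2*K)


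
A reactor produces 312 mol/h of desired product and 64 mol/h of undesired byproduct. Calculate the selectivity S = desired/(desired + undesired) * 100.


Selectivity = desired / (desired + undesired) * 100
Total products = 312 + 64 = 376 mol/h
S = 312 / 376 * 100
= 0.8298 * 100
= 82.98 %

82.98 %


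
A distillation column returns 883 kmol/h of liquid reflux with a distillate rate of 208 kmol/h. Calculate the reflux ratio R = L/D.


Reflux ratio definition: R = L / D (liquid returned / distillate withdrawn)
L = 883 kmol/h, D = 208 kmol/h
R = 883 / 208 = 4.245

4.245


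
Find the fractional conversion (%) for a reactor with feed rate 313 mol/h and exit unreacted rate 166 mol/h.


X = (F_in - F_out) / F_in * 100
Moles reacted = 313 - 166 = 147
X = 147 / 313 * 100
= 0.4696 * 100
= 46.96 %

46.96 %


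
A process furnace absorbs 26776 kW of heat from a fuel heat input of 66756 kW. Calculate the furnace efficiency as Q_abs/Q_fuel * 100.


Furnace efficiency = Q_absorbed / Q_fuel * 100
= 26776 / 66756 * 100 = 40.11

40.11 %


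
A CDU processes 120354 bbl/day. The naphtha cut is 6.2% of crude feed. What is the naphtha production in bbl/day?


Crude throughput = 120354 bbl/day
Fraction yield = 6.2%
yield = throughput * fraction / 100
yield = 120354 * 6.2 / 100 = 7461.948

7461.948 bbl/day


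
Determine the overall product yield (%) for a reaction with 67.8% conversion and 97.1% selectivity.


Overall yield = conversion (%) * selectivity (%) / 100
Conversion = 67.8%, Selectivity = 97.1%
Y = 67.8 * 97.1 / 100
= 65.8338 %

65.8338 %


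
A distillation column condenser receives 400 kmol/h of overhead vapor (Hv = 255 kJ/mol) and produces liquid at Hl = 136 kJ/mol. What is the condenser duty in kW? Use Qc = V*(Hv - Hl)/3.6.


Qc = 400 * (255 - 136) / 3.6 = 400 * 119 / 3.6 = 13220

13220 kW


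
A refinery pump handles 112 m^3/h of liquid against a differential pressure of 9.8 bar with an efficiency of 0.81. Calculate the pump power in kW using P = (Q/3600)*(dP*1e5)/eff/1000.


Q = 112 / 3600 = 0.0311111 m^3/s
P = 0.0311111 * (9.8 * 1e5) / 0.81 / 1000 = 37.64

37.64 kW


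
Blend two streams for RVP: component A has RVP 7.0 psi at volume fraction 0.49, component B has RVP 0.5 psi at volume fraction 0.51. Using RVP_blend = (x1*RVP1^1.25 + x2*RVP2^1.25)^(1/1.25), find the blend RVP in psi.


Chevron index: RVP_blend = (sum xi*RVPi^1.25)^(1/1.25)
RVP^1.25 terms: 0.49 * 7.0^1.25 + 0.51 * 0.5^1.25 = 5.79359
RVP_blend = 5.79359^(1/1.25) = 4.077

4.077 psi
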